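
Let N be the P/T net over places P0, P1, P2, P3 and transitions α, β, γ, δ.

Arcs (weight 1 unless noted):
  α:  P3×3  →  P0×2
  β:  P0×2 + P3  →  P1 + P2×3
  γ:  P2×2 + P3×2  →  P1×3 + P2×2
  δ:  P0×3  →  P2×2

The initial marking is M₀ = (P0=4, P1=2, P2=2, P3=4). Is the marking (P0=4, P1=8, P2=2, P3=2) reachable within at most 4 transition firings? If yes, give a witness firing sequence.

depth 0: 1 marking
depth 1: 5 markings reached so far
depth 2: 11 markings reached so far
depth 3: 15 markings reached so far
depth 4: 15 markings reached so far
(frontier empty at depth 4; search complete)
target is not among the 15 markings reachable within 4 steps

NO — not reachable within 4 firings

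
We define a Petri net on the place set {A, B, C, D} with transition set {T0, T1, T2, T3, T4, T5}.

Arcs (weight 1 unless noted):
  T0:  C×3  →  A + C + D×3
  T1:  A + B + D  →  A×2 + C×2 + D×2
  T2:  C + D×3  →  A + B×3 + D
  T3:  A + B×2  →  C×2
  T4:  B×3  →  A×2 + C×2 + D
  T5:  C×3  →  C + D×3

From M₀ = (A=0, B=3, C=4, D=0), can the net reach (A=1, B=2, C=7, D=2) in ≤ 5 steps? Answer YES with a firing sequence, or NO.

NO — not reachable within 5 firings

depth 0: 1 marking
depth 1: 4 markings reached so far
depth 2: 10 markings reached so far
depth 3: 25 markings reached so far
depth 4: 50 markings reached so far
depth 5: 100 markings reached so far
target is not among the 100 markings reachable within 5 steps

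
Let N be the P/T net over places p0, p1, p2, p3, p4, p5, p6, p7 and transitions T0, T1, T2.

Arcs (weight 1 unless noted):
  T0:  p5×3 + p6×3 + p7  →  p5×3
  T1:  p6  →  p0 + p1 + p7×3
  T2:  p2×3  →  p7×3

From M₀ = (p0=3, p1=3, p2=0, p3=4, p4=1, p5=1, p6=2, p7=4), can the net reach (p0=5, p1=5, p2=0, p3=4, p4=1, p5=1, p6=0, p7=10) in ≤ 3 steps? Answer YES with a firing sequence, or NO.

YES — reachable via ⟨T1, T1⟩ (2 firings)

step 1: fire T1:  (p0=3, p1=3, p2=0, p3=4, p4=1, p5=1, p6=2, p7=4) → (p0=4, p1=4, p2=0, p3=4, p4=1, p5=1, p6=1, p7=7)
step 2: fire T1:  (p0=4, p1=4, p2=0, p3=4, p4=1, p5=1, p6=1, p7=7) → (p0=5, p1=5, p2=0, p3=4, p4=1, p5=1, p6=0, p7=10)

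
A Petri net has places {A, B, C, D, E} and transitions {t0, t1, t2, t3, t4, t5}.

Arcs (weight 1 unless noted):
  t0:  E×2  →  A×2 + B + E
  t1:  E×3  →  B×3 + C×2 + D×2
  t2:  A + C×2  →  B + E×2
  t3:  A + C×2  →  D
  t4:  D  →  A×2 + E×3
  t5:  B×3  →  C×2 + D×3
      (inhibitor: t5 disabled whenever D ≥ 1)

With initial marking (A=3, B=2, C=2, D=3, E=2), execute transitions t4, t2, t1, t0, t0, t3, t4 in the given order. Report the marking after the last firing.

(A=9, B=8, C=0, D=4, E=5)

step 1: fire t4:  (A=3, B=2, C=2, D=3, E=2) → (A=5, B=2, C=2, D=2, E=5)
step 2: fire t2:  (A=5, B=2, C=2, D=2, E=5) → (A=4, B=3, C=0, D=2, E=7)
step 3: fire t1:  (A=4, B=3, C=0, D=2, E=7) → (A=4, B=6, C=2, D=4, E=4)
step 4: fire t0:  (A=4, B=6, C=2, D=4, E=4) → (A=6, B=7, C=2, D=4, E=3)
step 5: fire t0:  (A=6, B=7, C=2, D=4, E=3) → (A=8, B=8, C=2, D=4, E=2)
step 6: fire t3:  (A=8, B=8, C=2, D=4, E=2) → (A=7, B=8, C=0, D=5, E=2)
step 7: fire t4:  (A=7, B=8, C=0, D=5, E=2) → (A=9, B=8, C=0, D=4, E=5)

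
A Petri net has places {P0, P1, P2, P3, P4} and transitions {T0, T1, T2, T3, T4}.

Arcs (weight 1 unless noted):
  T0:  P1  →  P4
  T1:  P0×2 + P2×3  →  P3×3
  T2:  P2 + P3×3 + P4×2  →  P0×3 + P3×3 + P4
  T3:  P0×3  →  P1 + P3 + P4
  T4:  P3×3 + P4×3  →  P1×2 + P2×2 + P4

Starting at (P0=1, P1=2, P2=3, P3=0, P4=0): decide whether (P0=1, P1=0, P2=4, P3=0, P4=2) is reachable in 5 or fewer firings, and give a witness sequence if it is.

NO — not reachable within 5 firings

depth 0: 1 marking
depth 1: 2 markings reached so far
depth 2: 3 markings reached so far
depth 3: 3 markings reached so far
(frontier empty at depth 3; search complete)
target is not among the 3 markings reachable within 5 steps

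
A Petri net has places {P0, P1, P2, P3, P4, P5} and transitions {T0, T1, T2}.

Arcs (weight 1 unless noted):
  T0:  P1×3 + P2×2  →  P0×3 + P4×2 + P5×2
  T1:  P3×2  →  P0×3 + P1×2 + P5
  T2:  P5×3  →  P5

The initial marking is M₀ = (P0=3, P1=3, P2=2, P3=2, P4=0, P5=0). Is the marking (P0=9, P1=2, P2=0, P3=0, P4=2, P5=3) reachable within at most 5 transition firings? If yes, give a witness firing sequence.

YES — reachable via ⟨T0, T1⟩ (2 firings)

step 1: fire T0:  (P0=3, P1=3, P2=2, P3=2, P4=0, P5=0) → (P0=6, P1=0, P2=0, P3=2, P4=2, P5=2)
step 2: fire T1:  (P0=6, P1=0, P2=0, P3=2, P4=2, P5=2) → (P0=9, P1=2, P2=0, P3=0, P4=2, P5=3)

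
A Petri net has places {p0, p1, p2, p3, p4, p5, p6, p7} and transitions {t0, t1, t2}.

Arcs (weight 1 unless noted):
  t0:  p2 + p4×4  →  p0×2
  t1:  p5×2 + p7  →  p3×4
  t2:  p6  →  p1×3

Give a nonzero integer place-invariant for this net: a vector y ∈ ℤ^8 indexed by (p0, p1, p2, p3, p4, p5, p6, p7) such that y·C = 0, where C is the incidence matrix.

Incidence matrix C (rows=places, cols=transitions):
       t0   t1   t2
   p0   2    0    0
   p1   0    0    3
   p2  -1    0    0
   p3   0    4    0
   p4  -4    0    0
   p5   0   -2    0
   p6   0    0   -1
   p7   0   -1    0

Candidate y = [1, 0, 2, 0, 0, 0, 0, 0]; check y·C column-wise:
  col t0: 1·2 + 2·-1 + 0·-4 = 0
  col t1: 1·0 + 2·0 + 0·4 + 0·-2 + 0·-1 = 0
  col t2: 1·0 + 0·3 + 2·0 + 0·-1 = 0

y = (p0:1, p1:0, p2:2, p3:0, p4:0, p5:0, p6:0, p7:0)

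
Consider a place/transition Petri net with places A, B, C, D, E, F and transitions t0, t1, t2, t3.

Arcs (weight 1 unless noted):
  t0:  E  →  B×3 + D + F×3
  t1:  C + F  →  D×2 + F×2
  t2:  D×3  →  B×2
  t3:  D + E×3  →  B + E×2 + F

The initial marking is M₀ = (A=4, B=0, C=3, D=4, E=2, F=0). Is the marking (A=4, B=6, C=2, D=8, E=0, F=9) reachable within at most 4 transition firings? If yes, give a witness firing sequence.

depth 0: 1 marking
depth 1: 3 markings reached so far
depth 2: 6 markings reached so far
depth 3: 10 markings reached so far
depth 4: 16 markings reached so far
target is not among the 16 markings reachable within 4 steps

NO — not reachable within 4 firings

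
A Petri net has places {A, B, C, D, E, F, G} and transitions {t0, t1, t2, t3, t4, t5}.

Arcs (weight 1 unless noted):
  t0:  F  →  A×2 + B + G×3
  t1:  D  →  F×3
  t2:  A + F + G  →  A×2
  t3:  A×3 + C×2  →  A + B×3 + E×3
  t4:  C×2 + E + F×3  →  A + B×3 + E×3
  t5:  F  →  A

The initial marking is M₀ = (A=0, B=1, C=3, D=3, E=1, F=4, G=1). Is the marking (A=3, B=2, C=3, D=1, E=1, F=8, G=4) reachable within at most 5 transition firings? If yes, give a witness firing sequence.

step 1: fire t0:  (A=0, B=1, C=3, D=3, E=1, F=4, G=1) → (A=2, B=2, C=3, D=3, E=1, F=3, G=4)
step 2: fire t1:  (A=2, B=2, C=3, D=3, E=1, F=3, G=4) → (A=2, B=2, C=3, D=2, E=1, F=6, G=4)
step 3: fire t1:  (A=2, B=2, C=3, D=2, E=1, F=6, G=4) → (A=2, B=2, C=3, D=1, E=1, F=9, G=4)
step 4: fire t5:  (A=2, B=2, C=3, D=1, E=1, F=9, G=4) → (A=3, B=2, C=3, D=1, E=1, F=8, G=4)

YES — reachable via ⟨t0, t1, t1, t5⟩ (4 firings)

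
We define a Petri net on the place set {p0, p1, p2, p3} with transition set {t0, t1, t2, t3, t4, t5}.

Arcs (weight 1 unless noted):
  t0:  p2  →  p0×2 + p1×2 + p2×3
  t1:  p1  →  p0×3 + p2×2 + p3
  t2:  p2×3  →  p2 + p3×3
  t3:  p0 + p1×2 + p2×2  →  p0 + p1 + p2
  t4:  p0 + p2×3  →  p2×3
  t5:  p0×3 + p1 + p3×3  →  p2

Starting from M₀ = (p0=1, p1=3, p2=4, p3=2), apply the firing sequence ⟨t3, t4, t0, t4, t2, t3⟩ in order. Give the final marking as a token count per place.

step 1: fire t3:  (p0=1, p1=3, p2=4, p3=2) → (p0=1, p1=2, p2=3, p3=2)
step 2: fire t4:  (p0=1, p1=2, p2=3, p3=2) → (p0=0, p1=2, p2=3, p3=2)
step 3: fire t0:  (p0=0, p1=2, p2=3, p3=2) → (p0=2, p1=4, p2=5, p3=2)
step 4: fire t4:  (p0=2, p1=4, p2=5, p3=2) → (p0=1, p1=4, p2=5, p3=2)
step 5: fire t2:  (p0=1, p1=4, p2=5, p3=2) → (p0=1, p1=4, p2=3, p3=5)
step 6: fire t3:  (p0=1, p1=4, p2=3, p3=5) → (p0=1, p1=3, p2=2, p3=5)

(p0=1, p1=3, p2=2, p3=5)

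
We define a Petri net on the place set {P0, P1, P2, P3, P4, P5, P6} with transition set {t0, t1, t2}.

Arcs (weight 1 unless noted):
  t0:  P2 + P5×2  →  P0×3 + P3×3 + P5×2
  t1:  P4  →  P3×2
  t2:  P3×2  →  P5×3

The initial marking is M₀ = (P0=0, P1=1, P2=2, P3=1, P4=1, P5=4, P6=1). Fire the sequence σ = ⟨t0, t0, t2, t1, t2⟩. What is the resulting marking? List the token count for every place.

step 1: fire t0:  (P0=0, P1=1, P2=2, P3=1, P4=1, P5=4, P6=1) → (P0=3, P1=1, P2=1, P3=4, P4=1, P5=4, P6=1)
step 2: fire t0:  (P0=3, P1=1, P2=1, P3=4, P4=1, P5=4, P6=1) → (P0=6, P1=1, P2=0, P3=7, P4=1, P5=4, P6=1)
step 3: fire t2:  (P0=6, P1=1, P2=0, P3=7, P4=1, P5=4, P6=1) → (P0=6, P1=1, P2=0, P3=5, P4=1, P5=7, P6=1)
step 4: fire t1:  (P0=6, P1=1, P2=0, P3=5, P4=1, P5=7, P6=1) → (P0=6, P1=1, P2=0, P3=7, P4=0, P5=7, P6=1)
step 5: fire t2:  (P0=6, P1=1, P2=0, P3=7, P4=0, P5=7, P6=1) → (P0=6, P1=1, P2=0, P3=5, P4=0, P5=10, P6=1)

(P0=6, P1=1, P2=0, P3=5, P4=0, P5=10, P6=1)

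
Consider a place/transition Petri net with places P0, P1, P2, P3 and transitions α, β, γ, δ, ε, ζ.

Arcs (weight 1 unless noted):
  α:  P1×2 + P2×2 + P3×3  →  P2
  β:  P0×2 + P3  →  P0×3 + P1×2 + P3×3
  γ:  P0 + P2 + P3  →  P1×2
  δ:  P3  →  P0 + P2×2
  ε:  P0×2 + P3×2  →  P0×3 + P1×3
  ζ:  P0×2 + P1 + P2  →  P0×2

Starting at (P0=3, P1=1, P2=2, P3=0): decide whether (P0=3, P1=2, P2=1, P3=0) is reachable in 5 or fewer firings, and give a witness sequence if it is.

depth 0: 1 marking
depth 1: 2 markings reached so far
depth 2: 2 markings reached so far
(frontier empty at depth 2; search complete)
target is not among the 2 markings reachable within 5 steps

NO — not reachable within 5 firings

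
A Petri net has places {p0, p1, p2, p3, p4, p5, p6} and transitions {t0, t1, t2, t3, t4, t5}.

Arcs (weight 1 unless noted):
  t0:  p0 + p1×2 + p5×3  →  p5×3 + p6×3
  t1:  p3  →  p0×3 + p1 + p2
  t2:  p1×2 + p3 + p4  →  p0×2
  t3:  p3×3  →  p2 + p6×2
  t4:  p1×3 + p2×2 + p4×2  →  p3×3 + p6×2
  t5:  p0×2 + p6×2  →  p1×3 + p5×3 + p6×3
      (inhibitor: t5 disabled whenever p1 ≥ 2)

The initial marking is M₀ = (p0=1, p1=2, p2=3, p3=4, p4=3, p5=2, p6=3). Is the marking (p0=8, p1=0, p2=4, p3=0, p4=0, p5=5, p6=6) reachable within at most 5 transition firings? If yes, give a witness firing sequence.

NO — not reachable within 5 firings

depth 0: 1 marking
depth 1: 4 markings reached so far
depth 2: 10 markings reached so far
depth 3: 20 markings reached so far
depth 4: 36 markings reached so far
depth 5: 57 markings reached so far
target is not among the 57 markings reachable within 5 steps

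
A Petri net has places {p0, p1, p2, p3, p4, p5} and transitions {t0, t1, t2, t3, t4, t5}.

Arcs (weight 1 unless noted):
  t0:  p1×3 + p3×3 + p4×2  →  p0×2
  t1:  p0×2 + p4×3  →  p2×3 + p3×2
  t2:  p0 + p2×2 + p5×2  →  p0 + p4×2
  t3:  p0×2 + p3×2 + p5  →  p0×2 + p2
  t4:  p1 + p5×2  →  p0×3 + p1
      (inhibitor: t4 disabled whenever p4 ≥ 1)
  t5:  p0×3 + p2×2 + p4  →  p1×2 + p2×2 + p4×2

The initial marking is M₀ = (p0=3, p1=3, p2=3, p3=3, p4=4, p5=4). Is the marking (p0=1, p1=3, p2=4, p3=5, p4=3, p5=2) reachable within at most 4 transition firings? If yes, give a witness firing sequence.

YES — reachable via ⟨t1, t2⟩ (2 firings)

step 1: fire t1:  (p0=3, p1=3, p2=3, p3=3, p4=4, p5=4) → (p0=1, p1=3, p2=6, p3=5, p4=1, p5=4)
step 2: fire t2:  (p0=1, p1=3, p2=6, p3=5, p4=1, p5=4) → (p0=1, p1=3, p2=4, p3=5, p4=3, p5=2)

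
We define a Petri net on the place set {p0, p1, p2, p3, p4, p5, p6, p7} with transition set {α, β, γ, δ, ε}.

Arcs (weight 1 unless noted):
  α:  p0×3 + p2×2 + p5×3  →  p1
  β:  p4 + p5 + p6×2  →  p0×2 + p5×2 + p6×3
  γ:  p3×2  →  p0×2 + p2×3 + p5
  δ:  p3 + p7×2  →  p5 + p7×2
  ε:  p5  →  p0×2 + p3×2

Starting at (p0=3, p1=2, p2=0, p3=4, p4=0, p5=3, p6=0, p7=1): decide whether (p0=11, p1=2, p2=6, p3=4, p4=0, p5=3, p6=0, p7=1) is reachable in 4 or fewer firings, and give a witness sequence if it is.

YES — reachable via ⟨γ, γ, ε, ε⟩ (4 firings)

step 1: fire γ:  (p0=3, p1=2, p2=0, p3=4, p4=0, p5=3, p6=0, p7=1) → (p0=5, p1=2, p2=3, p3=2, p4=0, p5=4, p6=0, p7=1)
step 2: fire γ:  (p0=5, p1=2, p2=3, p3=2, p4=0, p5=4, p6=0, p7=1) → (p0=7, p1=2, p2=6, p3=0, p4=0, p5=5, p6=0, p7=1)
step 3: fire ε:  (p0=7, p1=2, p2=6, p3=0, p4=0, p5=5, p6=0, p7=1) → (p0=9, p1=2, p2=6, p3=2, p4=0, p5=4, p6=0, p7=1)
step 4: fire ε:  (p0=9, p1=2, p2=6, p3=2, p4=0, p5=4, p6=0, p7=1) → (p0=11, p1=2, p2=6, p3=4, p4=0, p5=3, p6=0, p7=1)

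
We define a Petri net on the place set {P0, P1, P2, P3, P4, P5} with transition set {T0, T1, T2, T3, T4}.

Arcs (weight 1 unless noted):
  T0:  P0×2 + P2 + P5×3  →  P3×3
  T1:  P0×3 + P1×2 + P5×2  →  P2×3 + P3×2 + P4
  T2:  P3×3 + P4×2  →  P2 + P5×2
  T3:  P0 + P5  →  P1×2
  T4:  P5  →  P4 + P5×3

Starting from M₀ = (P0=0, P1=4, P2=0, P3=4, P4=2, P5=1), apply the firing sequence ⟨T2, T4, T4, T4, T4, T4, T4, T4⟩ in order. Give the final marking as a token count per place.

(P0=0, P1=4, P2=1, P3=1, P4=7, P5=17)

step 1: fire T2:  (P0=0, P1=4, P2=0, P3=4, P4=2, P5=1) → (P0=0, P1=4, P2=1, P3=1, P4=0, P5=3)
step 2: fire T4:  (P0=0, P1=4, P2=1, P3=1, P4=0, P5=3) → (P0=0, P1=4, P2=1, P3=1, P4=1, P5=5)
step 3: fire T4:  (P0=0, P1=4, P2=1, P3=1, P4=1, P5=5) → (P0=0, P1=4, P2=1, P3=1, P4=2, P5=7)
step 4: fire T4:  (P0=0, P1=4, P2=1, P3=1, P4=2, P5=7) → (P0=0, P1=4, P2=1, P3=1, P4=3, P5=9)
step 5: fire T4:  (P0=0, P1=4, P2=1, P3=1, P4=3, P5=9) → (P0=0, P1=4, P2=1, P3=1, P4=4, P5=11)
step 6: fire T4:  (P0=0, P1=4, P2=1, P3=1, P4=4, P5=11) → (P0=0, P1=4, P2=1, P3=1, P4=5, P5=13)
step 7: fire T4:  (P0=0, P1=4, P2=1, P3=1, P4=5, P5=13) → (P0=0, P1=4, P2=1, P3=1, P4=6, P5=15)
step 8: fire T4:  (P0=0, P1=4, P2=1, P3=1, P4=6, P5=15) → (P0=0, P1=4, P2=1, P3=1, P4=7, P5=17)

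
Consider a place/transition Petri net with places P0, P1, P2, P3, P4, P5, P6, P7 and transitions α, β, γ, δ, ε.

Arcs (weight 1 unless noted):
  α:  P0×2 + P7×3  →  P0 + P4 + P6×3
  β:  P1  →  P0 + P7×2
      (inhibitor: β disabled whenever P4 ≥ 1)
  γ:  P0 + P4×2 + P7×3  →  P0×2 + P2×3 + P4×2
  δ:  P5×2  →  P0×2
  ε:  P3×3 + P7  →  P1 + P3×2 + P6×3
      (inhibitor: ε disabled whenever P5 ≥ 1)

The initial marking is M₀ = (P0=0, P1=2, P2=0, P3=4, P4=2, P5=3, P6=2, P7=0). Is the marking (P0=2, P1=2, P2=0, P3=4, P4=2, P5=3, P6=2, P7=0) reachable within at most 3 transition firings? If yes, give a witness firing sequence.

NO — not reachable within 3 firings

depth 0: 1 marking
depth 1: 2 markings reached so far
depth 2: 2 markings reached so far
(frontier empty at depth 2; search complete)
target is not among the 2 markings reachable within 3 steps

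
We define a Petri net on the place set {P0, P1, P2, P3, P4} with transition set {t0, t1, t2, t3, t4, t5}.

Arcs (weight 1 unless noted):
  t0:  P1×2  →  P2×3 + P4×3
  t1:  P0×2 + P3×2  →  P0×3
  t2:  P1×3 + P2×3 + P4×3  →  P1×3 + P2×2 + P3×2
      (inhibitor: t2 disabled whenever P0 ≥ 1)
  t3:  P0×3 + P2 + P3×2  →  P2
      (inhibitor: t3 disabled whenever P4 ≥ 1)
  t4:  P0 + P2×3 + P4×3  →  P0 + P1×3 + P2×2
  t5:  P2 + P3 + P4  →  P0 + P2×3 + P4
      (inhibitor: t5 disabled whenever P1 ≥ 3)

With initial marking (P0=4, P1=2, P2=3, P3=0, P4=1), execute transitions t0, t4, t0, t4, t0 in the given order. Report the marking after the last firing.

(P0=4, P1=2, P2=10, P3=0, P4=4)

step 1: fire t0:  (P0=4, P1=2, P2=3, P3=0, P4=1) → (P0=4, P1=0, P2=6, P3=0, P4=4)
step 2: fire t4:  (P0=4, P1=0, P2=6, P3=0, P4=4) → (P0=4, P1=3, P2=5, P3=0, P4=1)
step 3: fire t0:  (P0=4, P1=3, P2=5, P3=0, P4=1) → (P0=4, P1=1, P2=8, P3=0, P4=4)
step 4: fire t4:  (P0=4, P1=1, P2=8, P3=0, P4=4) → (P0=4, P1=4, P2=7, P3=0, P4=1)
step 5: fire t0:  (P0=4, P1=4, P2=7, P3=0, P4=1) → (P0=4, P1=2, P2=10, P3=0, P4=4)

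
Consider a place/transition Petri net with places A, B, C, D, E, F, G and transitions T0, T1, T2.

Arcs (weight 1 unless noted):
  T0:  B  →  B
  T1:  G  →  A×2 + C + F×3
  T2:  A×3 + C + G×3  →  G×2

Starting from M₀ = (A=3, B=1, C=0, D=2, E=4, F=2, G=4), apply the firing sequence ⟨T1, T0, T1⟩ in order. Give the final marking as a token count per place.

step 1: fire T1:  (A=3, B=1, C=0, D=2, E=4, F=2, G=4) → (A=5, B=1, C=1, D=2, E=4, F=5, G=3)
step 2: fire T0:  (A=5, B=1, C=1, D=2, E=4, F=5, G=3) → (A=5, B=1, C=1, D=2, E=4, F=5, G=3)
step 3: fire T1:  (A=5, B=1, C=1, D=2, E=4, F=5, G=3) → (A=7, B=1, C=2, D=2, E=4, F=8, G=2)

(A=7, B=1, C=2, D=2, E=4, F=8, G=2)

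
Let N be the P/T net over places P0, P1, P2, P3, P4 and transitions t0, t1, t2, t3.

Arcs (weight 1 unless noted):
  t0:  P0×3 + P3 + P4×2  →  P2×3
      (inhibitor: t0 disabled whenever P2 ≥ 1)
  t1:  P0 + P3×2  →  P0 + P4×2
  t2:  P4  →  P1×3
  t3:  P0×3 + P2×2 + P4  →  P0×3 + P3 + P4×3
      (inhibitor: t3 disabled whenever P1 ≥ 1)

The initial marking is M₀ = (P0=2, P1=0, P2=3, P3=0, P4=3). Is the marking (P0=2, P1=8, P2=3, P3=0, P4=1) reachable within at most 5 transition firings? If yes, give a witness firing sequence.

depth 0: 1 marking
depth 1: 2 markings reached so far
depth 2: 3 markings reached so far
depth 3: 4 markings reached so far
depth 4: 4 markings reached so far
(frontier empty at depth 4; search complete)
target is not among the 4 markings reachable within 5 steps

NO — not reachable within 5 firings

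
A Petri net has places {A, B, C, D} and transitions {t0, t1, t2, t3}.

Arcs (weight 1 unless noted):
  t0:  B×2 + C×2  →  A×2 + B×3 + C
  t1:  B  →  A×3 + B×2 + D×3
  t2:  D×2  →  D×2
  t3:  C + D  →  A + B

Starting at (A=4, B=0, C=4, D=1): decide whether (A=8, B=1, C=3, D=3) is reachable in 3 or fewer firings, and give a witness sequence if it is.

depth 0: 1 marking
depth 1: 2 markings reached so far
depth 2: 3 markings reached so far
depth 3: 6 markings reached so far
target is not among the 6 markings reachable within 3 steps

NO — not reachable within 3 firings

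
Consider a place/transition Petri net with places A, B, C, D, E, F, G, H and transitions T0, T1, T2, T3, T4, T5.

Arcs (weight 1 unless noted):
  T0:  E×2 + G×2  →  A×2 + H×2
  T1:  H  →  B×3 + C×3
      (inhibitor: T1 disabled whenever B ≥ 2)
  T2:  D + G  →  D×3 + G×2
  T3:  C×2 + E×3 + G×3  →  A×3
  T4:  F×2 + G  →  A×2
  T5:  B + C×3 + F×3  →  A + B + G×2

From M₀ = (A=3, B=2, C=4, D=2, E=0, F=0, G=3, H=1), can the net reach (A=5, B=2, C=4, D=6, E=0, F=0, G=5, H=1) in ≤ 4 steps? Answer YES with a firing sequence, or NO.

NO — not reachable within 4 firings

depth 0: 1 marking
depth 1: 2 markings reached so far
depth 2: 3 markings reached so far
depth 3: 4 markings reached so far
depth 4: 5 markings reached so far
target is not among the 5 markings reachable within 4 steps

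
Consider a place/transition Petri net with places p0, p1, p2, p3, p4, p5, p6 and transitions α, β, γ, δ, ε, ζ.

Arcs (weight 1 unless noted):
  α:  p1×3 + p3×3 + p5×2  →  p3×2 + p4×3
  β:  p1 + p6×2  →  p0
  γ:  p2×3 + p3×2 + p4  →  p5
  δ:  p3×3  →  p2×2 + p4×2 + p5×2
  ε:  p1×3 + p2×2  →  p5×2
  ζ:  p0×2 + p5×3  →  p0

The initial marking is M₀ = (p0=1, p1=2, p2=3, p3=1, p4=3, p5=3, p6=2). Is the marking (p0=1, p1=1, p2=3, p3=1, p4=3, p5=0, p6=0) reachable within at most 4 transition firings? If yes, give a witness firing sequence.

YES — reachable via ⟨β, ζ⟩ (2 firings)

step 1: fire β:  (p0=1, p1=2, p2=3, p3=1, p4=3, p5=3, p6=2) → (p0=2, p1=1, p2=3, p3=1, p4=3, p5=3, p6=0)
step 2: fire ζ:  (p0=2, p1=1, p2=3, p3=1, p4=3, p5=3, p6=0) → (p0=1, p1=1, p2=3, p3=1, p4=3, p5=0, p6=0)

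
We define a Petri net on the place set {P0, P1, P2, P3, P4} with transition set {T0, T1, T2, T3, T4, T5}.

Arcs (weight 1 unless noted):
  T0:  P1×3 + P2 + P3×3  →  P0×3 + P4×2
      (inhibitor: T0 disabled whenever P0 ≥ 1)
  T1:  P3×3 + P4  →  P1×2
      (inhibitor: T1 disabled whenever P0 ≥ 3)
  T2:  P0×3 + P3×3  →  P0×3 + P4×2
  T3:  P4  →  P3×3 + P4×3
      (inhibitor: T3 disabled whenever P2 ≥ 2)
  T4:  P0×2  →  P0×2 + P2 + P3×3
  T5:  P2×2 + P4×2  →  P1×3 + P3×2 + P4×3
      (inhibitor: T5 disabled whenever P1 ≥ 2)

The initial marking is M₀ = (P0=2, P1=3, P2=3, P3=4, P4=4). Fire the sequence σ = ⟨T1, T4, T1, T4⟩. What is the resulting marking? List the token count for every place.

step 1: fire T1:  (P0=2, P1=3, P2=3, P3=4, P4=4) → (P0=2, P1=5, P2=3, P3=1, P4=3)
step 2: fire T4:  (P0=2, P1=5, P2=3, P3=1, P4=3) → (P0=2, P1=5, P2=4, P3=4, P4=3)
step 3: fire T1:  (P0=2, P1=5, P2=4, P3=4, P4=3) → (P0=2, P1=7, P2=4, P3=1, P4=2)
step 4: fire T4:  (P0=2, P1=7, P2=4, P3=1, P4=2) → (P0=2, P1=7, P2=5, P3=4, P4=2)

(P0=2, P1=7, P2=5, P3=4, P4=2)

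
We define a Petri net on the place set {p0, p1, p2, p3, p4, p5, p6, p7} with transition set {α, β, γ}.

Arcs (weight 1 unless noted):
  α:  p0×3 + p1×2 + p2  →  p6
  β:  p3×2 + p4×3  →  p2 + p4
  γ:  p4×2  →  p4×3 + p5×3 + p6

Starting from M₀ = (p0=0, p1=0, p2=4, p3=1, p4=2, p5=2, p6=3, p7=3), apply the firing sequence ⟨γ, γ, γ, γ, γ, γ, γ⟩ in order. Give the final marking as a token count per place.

step 1: fire γ:  (p0=0, p1=0, p2=4, p3=1, p4=2, p5=2, p6=3, p7=3) → (p0=0, p1=0, p2=4, p3=1, p4=3, p5=5, p6=4, p7=3)
step 2: fire γ:  (p0=0, p1=0, p2=4, p3=1, p4=3, p5=5, p6=4, p7=3) → (p0=0, p1=0, p2=4, p3=1, p4=4, p5=8, p6=5, p7=3)
step 3: fire γ:  (p0=0, p1=0, p2=4, p3=1, p4=4, p5=8, p6=5, p7=3) → (p0=0, p1=0, p2=4, p3=1, p4=5, p5=11, p6=6, p7=3)
step 4: fire γ:  (p0=0, p1=0, p2=4, p3=1, p4=5, p5=11, p6=6, p7=3) → (p0=0, p1=0, p2=4, p3=1, p4=6, p5=14, p6=7, p7=3)
step 5: fire γ:  (p0=0, p1=0, p2=4, p3=1, p4=6, p5=14, p6=7, p7=3) → (p0=0, p1=0, p2=4, p3=1, p4=7, p5=17, p6=8, p7=3)
step 6: fire γ:  (p0=0, p1=0, p2=4, p3=1, p4=7, p5=17, p6=8, p7=3) → (p0=0, p1=0, p2=4, p3=1, p4=8, p5=20, p6=9, p7=3)
step 7: fire γ:  (p0=0, p1=0, p2=4, p3=1, p4=8, p5=20, p6=9, p7=3) → (p0=0, p1=0, p2=4, p3=1, p4=9, p5=23, p6=10, p7=3)

(p0=0, p1=0, p2=4, p3=1, p4=9, p5=23, p6=10, p7=3)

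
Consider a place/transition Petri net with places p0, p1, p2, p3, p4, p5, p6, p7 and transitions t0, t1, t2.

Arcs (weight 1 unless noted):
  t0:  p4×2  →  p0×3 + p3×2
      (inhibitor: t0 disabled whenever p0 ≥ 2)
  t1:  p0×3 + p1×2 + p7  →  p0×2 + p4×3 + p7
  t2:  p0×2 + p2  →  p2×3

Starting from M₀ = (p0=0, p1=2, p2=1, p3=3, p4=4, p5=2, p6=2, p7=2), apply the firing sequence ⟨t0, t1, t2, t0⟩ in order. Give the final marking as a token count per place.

(p0=3, p1=0, p2=3, p3=7, p4=3, p5=2, p6=2, p7=2)

step 1: fire t0:  (p0=0, p1=2, p2=1, p3=3, p4=4, p5=2, p6=2, p7=2) → (p0=3, p1=2, p2=1, p3=5, p4=2, p5=2, p6=2, p7=2)
step 2: fire t1:  (p0=3, p1=2, p2=1, p3=5, p4=2, p5=2, p6=2, p7=2) → (p0=2, p1=0, p2=1, p3=5, p4=5, p5=2, p6=2, p7=2)
step 3: fire t2:  (p0=2, p1=0, p2=1, p3=5, p4=5, p5=2, p6=2, p7=2) → (p0=0, p1=0, p2=3, p3=5, p4=5, p5=2, p6=2, p7=2)
step 4: fire t0:  (p0=0, p1=0, p2=3, p3=5, p4=5, p5=2, p6=2, p7=2) → (p0=3, p1=0, p2=3, p3=7, p4=3, p5=2, p6=2, p7=2)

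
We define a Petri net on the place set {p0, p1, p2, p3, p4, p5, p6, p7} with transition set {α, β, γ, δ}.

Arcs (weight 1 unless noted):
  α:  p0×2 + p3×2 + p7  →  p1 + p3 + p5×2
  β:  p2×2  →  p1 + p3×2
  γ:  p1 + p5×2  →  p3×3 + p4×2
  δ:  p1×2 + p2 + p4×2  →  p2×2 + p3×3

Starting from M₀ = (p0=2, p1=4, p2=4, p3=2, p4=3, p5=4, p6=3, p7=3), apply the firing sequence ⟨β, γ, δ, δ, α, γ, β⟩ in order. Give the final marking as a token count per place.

step 1: fire β:  (p0=2, p1=4, p2=4, p3=2, p4=3, p5=4, p6=3, p7=3) → (p0=2, p1=5, p2=2, p3=4, p4=3, p5=4, p6=3, p7=3)
step 2: fire γ:  (p0=2, p1=5, p2=2, p3=4, p4=3, p5=4, p6=3, p7=3) → (p0=2, p1=4, p2=2, p3=7, p4=5, p5=2, p6=3, p7=3)
step 3: fire δ:  (p0=2, p1=4, p2=2, p3=7, p4=5, p5=2, p6=3, p7=3) → (p0=2, p1=2, p2=3, p3=10, p4=3, p5=2, p6=3, p7=3)
step 4: fire δ:  (p0=2, p1=2, p2=3, p3=10, p4=3, p5=2, p6=3, p7=3) → (p0=2, p1=0, p2=4, p3=13, p4=1, p5=2, p6=3, p7=3)
step 5: fire α:  (p0=2, p1=0, p2=4, p3=13, p4=1, p5=2, p6=3, p7=3) → (p0=0, p1=1, p2=4, p3=12, p4=1, p5=4, p6=3, p7=2)
step 6: fire γ:  (p0=0, p1=1, p2=4, p3=12, p4=1, p5=4, p6=3, p7=2) → (p0=0, p1=0, p2=4, p3=15, p4=3, p5=2, p6=3, p7=2)
step 7: fire β:  (p0=0, p1=0, p2=4, p3=15, p4=3, p5=2, p6=3, p7=2) → (p0=0, p1=1, p2=2, p3=17, p4=3, p5=2, p6=3, p7=2)

(p0=0, p1=1, p2=2, p3=17, p4=3, p5=2, p6=3, p7=2)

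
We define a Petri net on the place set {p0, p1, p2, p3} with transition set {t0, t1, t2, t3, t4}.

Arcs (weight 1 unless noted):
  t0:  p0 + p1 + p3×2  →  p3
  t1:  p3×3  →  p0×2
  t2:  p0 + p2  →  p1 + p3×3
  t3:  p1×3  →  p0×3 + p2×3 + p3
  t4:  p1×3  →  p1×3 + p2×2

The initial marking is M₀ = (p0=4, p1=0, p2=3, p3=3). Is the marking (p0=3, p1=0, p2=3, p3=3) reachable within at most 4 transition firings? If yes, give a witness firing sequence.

depth 0: 1 marking
depth 1: 3 markings reached so far
depth 2: 6 markings reached so far
depth 3: 11 markings reached so far
depth 4: 18 markings reached so far
target is not among the 18 markings reachable within 4 steps

NO — not reachable within 4 firings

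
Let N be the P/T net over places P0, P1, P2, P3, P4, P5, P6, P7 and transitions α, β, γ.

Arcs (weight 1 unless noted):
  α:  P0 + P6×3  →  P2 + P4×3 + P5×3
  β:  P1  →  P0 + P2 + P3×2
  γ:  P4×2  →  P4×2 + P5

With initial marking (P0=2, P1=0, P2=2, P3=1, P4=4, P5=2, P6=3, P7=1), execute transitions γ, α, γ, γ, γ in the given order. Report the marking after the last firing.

(P0=1, P1=0, P2=3, P3=1, P4=7, P5=9, P6=0, P7=1)

step 1: fire γ:  (P0=2, P1=0, P2=2, P3=1, P4=4, P5=2, P6=3, P7=1) → (P0=2, P1=0, P2=2, P3=1, P4=4, P5=3, P6=3, P7=1)
step 2: fire α:  (P0=2, P1=0, P2=2, P3=1, P4=4, P5=3, P6=3, P7=1) → (P0=1, P1=0, P2=3, P3=1, P4=7, P5=6, P6=0, P7=1)
step 3: fire γ:  (P0=1, P1=0, P2=3, P3=1, P4=7, P5=6, P6=0, P7=1) → (P0=1, P1=0, P2=3, P3=1, P4=7, P5=7, P6=0, P7=1)
step 4: fire γ:  (P0=1, P1=0, P2=3, P3=1, P4=7, P5=7, P6=0, P7=1) → (P0=1, P1=0, P2=3, P3=1, P4=7, P5=8, P6=0, P7=1)
step 5: fire γ:  (P0=1, P1=0, P2=3, P3=1, P4=7, P5=8, P6=0, P7=1) → (P0=1, P1=0, P2=3, P3=1, P4=7, P5=9, P6=0, P7=1)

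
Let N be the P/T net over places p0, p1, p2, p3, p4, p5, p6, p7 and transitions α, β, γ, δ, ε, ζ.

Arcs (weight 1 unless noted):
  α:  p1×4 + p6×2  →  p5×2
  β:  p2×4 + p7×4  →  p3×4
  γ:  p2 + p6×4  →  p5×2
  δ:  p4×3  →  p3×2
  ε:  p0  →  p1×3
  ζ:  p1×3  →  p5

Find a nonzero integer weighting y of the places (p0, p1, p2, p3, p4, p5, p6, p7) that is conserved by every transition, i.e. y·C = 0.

Incidence matrix C (rows=places, cols=transitions):
        α    β    γ    δ    ε    ζ
   p0   0    0    0    0   -1    0
   p1  -4    0    0    0    3   -3
   p2   0   -4   -1    0    0    0
   p3   0    4    0    2    0    0
   p4   0    0    0   -3    0    0
   p5   2    0    2    0    0    1
   p6  -2    0   -4    0    0    0
   p7   0   -4    0    0    0    0

Candidate y = [9, 3, 6, 6, 4, 9, 3, 0]; check y·C column-wise:
  col α: 9·0 + 3·-4 + 6·0 + 6·0 + 4·0 + 9·2 + 3·-2 = 0
  col β: 9·0 + 3·0 + 6·-4 + 6·4 + 4·0 + 9·0 + 3·0 + 0·-4 = 0
  col γ: 9·0 + 3·0 + 6·-1 + 6·0 + 4·0 + 9·2 + 3·-4 = 0
  col δ: 9·0 + 3·0 + 6·0 + 6·2 + 4·-3 + 9·0 + 3·0 = 0
  col ε: 9·-1 + 3·3 + 6·0 + 6·0 + 4·0 + 9·0 + 3·0 = 0
  col ζ: 9·0 + 3·-3 + 6·0 + 6·0 + 4·0 + 9·1 + 3·0 = 0

y = (p0:9, p1:3, p2:6, p3:6, p4:4, p5:9, p6:3, p7:0)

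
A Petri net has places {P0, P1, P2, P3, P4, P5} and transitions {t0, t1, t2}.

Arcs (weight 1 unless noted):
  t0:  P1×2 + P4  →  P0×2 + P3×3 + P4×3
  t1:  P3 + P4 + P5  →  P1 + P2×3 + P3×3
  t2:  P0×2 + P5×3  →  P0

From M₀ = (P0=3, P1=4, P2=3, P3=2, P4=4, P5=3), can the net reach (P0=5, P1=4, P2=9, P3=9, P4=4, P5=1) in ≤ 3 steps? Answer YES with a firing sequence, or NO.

step 1: fire t0:  (P0=3, P1=4, P2=3, P3=2, P4=4, P5=3) → (P0=5, P1=2, P2=3, P3=5, P4=6, P5=3)
step 2: fire t1:  (P0=5, P1=2, P2=3, P3=5, P4=6, P5=3) → (P0=5, P1=3, P2=6, P3=7, P4=5, P5=2)
step 3: fire t1:  (P0=5, P1=3, P2=6, P3=7, P4=5, P5=2) → (P0=5, P1=4, P2=9, P3=9, P4=4, P5=1)

YES — reachable via ⟨t0, t1, t1⟩ (3 firings)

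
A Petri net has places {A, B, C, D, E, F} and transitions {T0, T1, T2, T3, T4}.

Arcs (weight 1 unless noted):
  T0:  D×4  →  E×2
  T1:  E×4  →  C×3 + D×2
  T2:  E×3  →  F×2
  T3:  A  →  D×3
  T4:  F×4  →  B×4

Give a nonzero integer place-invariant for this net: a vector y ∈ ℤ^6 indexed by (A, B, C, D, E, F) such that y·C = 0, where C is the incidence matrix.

y = (A:3, B:3, C:2, D:1, E:2, F:3)

Incidence matrix C (rows=places, cols=transitions):
       T0   T1   T2   T3   T4
    A   0    0    0   -1    0
    B   0    0    0    0    4
    C   0    3    0    0    0
    D  -4    2    0    3    0
    E   2   -4   -3    0    0
    F   0    0    2    0   -4

Candidate y = [3, 3, 2, 1, 2, 3]; check y·C column-wise:
  col T0: 3·0 + 3·0 + 2·0 + 1·-4 + 2·2 + 3·0 = 0
  col T1: 3·0 + 3·0 + 2·3 + 1·2 + 2·-4 + 3·0 = 0
  col T2: 3·0 + 3·0 + 2·0 + 1·0 + 2·-3 + 3·2 = 0
  col T3: 3·-1 + 3·0 + 2·0 + 1·3 + 2·0 + 3·0 = 0
  col T4: 3·0 + 3·4 + 2·0 + 1·0 + 2·0 + 3·-4 = 0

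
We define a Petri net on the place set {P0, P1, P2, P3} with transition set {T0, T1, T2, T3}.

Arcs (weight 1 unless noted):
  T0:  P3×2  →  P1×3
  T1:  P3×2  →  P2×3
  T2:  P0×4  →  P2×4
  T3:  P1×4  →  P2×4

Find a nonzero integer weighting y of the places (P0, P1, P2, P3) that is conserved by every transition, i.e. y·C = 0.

Incidence matrix C (rows=places, cols=transitions):
       T0   T1   T2   T3
   P0   0    0   -4    0
   P1   3    0    0   -4
   P2   0    3    4    4
   P3  -2   -2    0    0

Candidate y = [2, 2, 2, 3]; check y·C column-wise:
  col T0: 2·0 + 2·3 + 2·0 + 3·-2 = 0
  col T1: 2·0 + 2·0 + 2·3 + 3·-2 = 0
  col T2: 2·-4 + 2·0 + 2·4 + 3·0 = 0
  col T3: 2·0 + 2·-4 + 2·4 + 3·0 = 0

y = (P0:2, P1:2, P2:2, P3:3)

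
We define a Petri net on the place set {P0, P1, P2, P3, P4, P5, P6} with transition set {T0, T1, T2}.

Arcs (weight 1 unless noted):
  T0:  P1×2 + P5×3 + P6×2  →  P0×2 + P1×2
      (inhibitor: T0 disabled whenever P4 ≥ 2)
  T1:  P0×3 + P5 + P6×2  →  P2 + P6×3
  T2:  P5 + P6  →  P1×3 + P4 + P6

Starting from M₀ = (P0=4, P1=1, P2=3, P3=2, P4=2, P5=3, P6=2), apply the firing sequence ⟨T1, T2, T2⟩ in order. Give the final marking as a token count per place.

(P0=1, P1=7, P2=4, P3=2, P4=4, P5=0, P6=3)

step 1: fire T1:  (P0=4, P1=1, P2=3, P3=2, P4=2, P5=3, P6=2) → (P0=1, P1=1, P2=4, P3=2, P4=2, P5=2, P6=3)
step 2: fire T2:  (P0=1, P1=1, P2=4, P3=2, P4=2, P5=2, P6=3) → (P0=1, P1=4, P2=4, P3=2, P4=3, P5=1, P6=3)
step 3: fire T2:  (P0=1, P1=4, P2=4, P3=2, P4=3, P5=1, P6=3) → (P0=1, P1=7, P2=4, P3=2, P4=4, P5=0, P6=3)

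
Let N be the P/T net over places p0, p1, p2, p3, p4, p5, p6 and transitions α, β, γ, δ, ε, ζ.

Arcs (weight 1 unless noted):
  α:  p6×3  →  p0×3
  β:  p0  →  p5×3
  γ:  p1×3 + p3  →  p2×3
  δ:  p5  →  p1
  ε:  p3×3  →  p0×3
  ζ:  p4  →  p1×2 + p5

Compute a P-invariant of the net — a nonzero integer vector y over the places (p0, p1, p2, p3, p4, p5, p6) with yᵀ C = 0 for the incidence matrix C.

Incidence matrix C (rows=places, cols=transitions):
        α    β    γ    δ    ε    ζ
   p0   3   -1    0    0    3    0
   p1   0    0   -3    1    0    2
   p2   0    0    3    0    0    0
   p3   0    0   -1    0   -3    0
   p4   0    0    0    0    0   -1
   p5   0    3    0   -1    0    1
   p6  -3    0    0    0    0    0

Candidate y = [3, 1, 2, 3, 3, 1, 3]; check y·C column-wise:
  col α: 3·3 + 1·0 + 2·0 + 3·0 + 3·0 + 1·0 + 3·-3 = 0
  col β: 3·-1 + 1·0 + 2·0 + 3·0 + 3·0 + 1·3 + 3·0 = 0
  col γ: 3·0 + 1·-3 + 2·3 + 3·-1 + 3·0 + 1·0 + 3·0 = 0
  col δ: 3·0 + 1·1 + 2·0 + 3·0 + 3·0 + 1·-1 + 3·0 = 0
  col ε: 3·3 + 1·0 + 2·0 + 3·-3 + 3·0 + 1·0 + 3·0 = 0
  col ζ: 3·0 + 1·2 + 2·0 + 3·0 + 3·-1 + 1·1 + 3·0 = 0

y = (p0:3, p1:1, p2:2, p3:3, p4:3, p5:1, p6:3)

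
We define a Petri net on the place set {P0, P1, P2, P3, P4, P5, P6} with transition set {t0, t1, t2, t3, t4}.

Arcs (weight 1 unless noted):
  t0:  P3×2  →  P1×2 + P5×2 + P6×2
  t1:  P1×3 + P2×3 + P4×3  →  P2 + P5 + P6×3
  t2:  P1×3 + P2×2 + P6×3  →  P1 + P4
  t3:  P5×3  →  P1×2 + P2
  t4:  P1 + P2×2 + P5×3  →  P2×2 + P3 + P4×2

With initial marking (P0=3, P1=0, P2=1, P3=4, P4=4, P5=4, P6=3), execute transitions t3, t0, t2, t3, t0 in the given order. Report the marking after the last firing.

(P0=3, P1=6, P2=1, P3=0, P4=5, P5=2, P6=4)

step 1: fire t3:  (P0=3, P1=0, P2=1, P3=4, P4=4, P5=4, P6=3) → (P0=3, P1=2, P2=2, P3=4, P4=4, P5=1, P6=3)
step 2: fire t0:  (P0=3, P1=2, P2=2, P3=4, P4=4, P5=1, P6=3) → (P0=3, P1=4, P2=2, P3=2, P4=4, P5=3, P6=5)
step 3: fire t2:  (P0=3, P1=4, P2=2, P3=2, P4=4, P5=3, P6=5) → (P0=3, P1=2, P2=0, P3=2, P4=5, P5=3, P6=2)
step 4: fire t3:  (P0=3, P1=2, P2=0, P3=2, P4=5, P5=3, P6=2) → (P0=3, P1=4, P2=1, P3=2, P4=5, P5=0, P6=2)
step 5: fire t0:  (P0=3, P1=4, P2=1, P3=2, P4=5, P5=0, P6=2) → (P0=3, P1=6, P2=1, P3=0, P4=5, P5=2, P6=4)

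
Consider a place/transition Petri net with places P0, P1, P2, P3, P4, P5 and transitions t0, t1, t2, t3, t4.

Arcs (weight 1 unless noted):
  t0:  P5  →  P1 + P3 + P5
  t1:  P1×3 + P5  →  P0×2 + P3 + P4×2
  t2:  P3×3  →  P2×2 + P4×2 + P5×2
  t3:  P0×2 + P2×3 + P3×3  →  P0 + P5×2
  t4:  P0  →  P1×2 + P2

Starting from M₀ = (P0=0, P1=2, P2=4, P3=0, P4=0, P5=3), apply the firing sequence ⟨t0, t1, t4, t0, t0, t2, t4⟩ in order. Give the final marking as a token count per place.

step 1: fire t0:  (P0=0, P1=2, P2=4, P3=0, P4=0, P5=3) → (P0=0, P1=3, P2=4, P3=1, P4=0, P5=3)
step 2: fire t1:  (P0=0, P1=3, P2=4, P3=1, P4=0, P5=3) → (P0=2, P1=0, P2=4, P3=2, P4=2, P5=2)
step 3: fire t4:  (P0=2, P1=0, P2=4, P3=2, P4=2, P5=2) → (P0=1, P1=2, P2=5, P3=2, P4=2, P5=2)
step 4: fire t0:  (P0=1, P1=2, P2=5, P3=2, P4=2, P5=2) → (P0=1, P1=3, P2=5, P3=3, P4=2, P5=2)
step 5: fire t0:  (P0=1, P1=3, P2=5, P3=3, P4=2, P5=2) → (P0=1, P1=4, P2=5, P3=4, P4=2, P5=2)
step 6: fire t2:  (P0=1, P1=4, P2=5, P3=4, P4=2, P5=2) → (P0=1, P1=4, P2=7, P3=1, P4=4, P5=4)
step 7: fire t4:  (P0=1, P1=4, P2=7, P3=1, P4=4, P5=4) → (P0=0, P1=6, P2=8, P3=1, P4=4, P5=4)

(P0=0, P1=6, P2=8, P3=1, P4=4, P5=4)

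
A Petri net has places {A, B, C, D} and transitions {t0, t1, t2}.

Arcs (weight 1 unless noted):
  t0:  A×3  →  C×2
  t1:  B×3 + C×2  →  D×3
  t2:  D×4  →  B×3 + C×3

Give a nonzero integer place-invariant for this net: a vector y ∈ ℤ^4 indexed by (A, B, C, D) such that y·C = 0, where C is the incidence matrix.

Incidence matrix C (rows=places, cols=transitions):
       t0   t1   t2
    A  -3    0    0
    B   0   -3    3
    C   2   -2    3
    D   0    3   -4

Candidate y = [2, 1, 3, 3]; check y·C column-wise:
  col t0: 2·-3 + 1·0 + 3·2 + 3·0 = 0
  col t1: 2·0 + 1·-3 + 3·-2 + 3·3 = 0
  col t2: 2·0 + 1·3 + 3·3 + 3·-4 = 0

y = (A:2, B:1, C:3, D:3)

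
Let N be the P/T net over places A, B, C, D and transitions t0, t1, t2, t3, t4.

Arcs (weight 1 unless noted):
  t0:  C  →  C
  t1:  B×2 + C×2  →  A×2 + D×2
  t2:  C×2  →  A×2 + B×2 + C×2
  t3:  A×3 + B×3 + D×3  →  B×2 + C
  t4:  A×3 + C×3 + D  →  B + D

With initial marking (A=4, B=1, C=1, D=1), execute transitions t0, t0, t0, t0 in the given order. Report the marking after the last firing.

step 1: fire t0:  (A=4, B=1, C=1, D=1) → (A=4, B=1, C=1, D=1)
step 2: fire t0:  (A=4, B=1, C=1, D=1) → (A=4, B=1, C=1, D=1)
step 3: fire t0:  (A=4, B=1, C=1, D=1) → (A=4, B=1, C=1, D=1)
step 4: fire t0:  (A=4, B=1, C=1, D=1) → (A=4, B=1, C=1, D=1)

(A=4, B=1, C=1, D=1)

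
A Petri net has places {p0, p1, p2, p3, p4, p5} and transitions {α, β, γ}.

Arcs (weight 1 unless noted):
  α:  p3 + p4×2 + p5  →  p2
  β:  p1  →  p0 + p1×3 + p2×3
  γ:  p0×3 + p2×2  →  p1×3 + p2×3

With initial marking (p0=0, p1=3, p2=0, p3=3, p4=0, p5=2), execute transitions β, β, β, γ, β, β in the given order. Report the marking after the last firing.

(p0=2, p1=16, p2=16, p3=3, p4=0, p5=2)

step 1: fire β:  (p0=0, p1=3, p2=0, p3=3, p4=0, p5=2) → (p0=1, p1=5, p2=3, p3=3, p4=0, p5=2)
step 2: fire β:  (p0=1, p1=5, p2=3, p3=3, p4=0, p5=2) → (p0=2, p1=7, p2=6, p3=3, p4=0, p5=2)
step 3: fire β:  (p0=2, p1=7, p2=6, p3=3, p4=0, p5=2) → (p0=3, p1=9, p2=9, p3=3, p4=0, p5=2)
step 4: fire γ:  (p0=3, p1=9, p2=9, p3=3, p4=0, p5=2) → (p0=0, p1=12, p2=10, p3=3, p4=0, p5=2)
step 5: fire β:  (p0=0, p1=12, p2=10, p3=3, p4=0, p5=2) → (p0=1, p1=14, p2=13, p3=3, p4=0, p5=2)
step 6: fire β:  (p0=1, p1=14, p2=13, p3=3, p4=0, p5=2) → (p0=2, p1=16, p2=16, p3=3, p4=0, p5=2)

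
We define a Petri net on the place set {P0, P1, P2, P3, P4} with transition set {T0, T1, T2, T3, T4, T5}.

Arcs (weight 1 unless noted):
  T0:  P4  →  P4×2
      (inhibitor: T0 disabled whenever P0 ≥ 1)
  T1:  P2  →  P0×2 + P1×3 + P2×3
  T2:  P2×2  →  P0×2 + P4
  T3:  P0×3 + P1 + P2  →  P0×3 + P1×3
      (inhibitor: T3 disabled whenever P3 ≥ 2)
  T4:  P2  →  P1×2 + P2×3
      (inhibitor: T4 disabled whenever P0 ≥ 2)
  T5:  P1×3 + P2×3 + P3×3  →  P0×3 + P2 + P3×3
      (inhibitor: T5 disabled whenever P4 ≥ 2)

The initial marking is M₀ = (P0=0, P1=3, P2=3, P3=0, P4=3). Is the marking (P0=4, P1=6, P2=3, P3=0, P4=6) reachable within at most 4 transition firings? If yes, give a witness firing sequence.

step 1: fire T0:  (P0=0, P1=3, P2=3, P3=0, P4=3) → (P0=0, P1=3, P2=3, P3=0, P4=4)
step 2: fire T0:  (P0=0, P1=3, P2=3, P3=0, P4=4) → (P0=0, P1=3, P2=3, P3=0, P4=5)
step 3: fire T1:  (P0=0, P1=3, P2=3, P3=0, P4=5) → (P0=2, P1=6, P2=5, P3=0, P4=5)
step 4: fire T2:  (P0=2, P1=6, P2=5, P3=0, P4=5) → (P0=4, P1=6, P2=3, P3=0, P4=6)

YES — reachable via ⟨T0, T0, T1, T2⟩ (4 firings)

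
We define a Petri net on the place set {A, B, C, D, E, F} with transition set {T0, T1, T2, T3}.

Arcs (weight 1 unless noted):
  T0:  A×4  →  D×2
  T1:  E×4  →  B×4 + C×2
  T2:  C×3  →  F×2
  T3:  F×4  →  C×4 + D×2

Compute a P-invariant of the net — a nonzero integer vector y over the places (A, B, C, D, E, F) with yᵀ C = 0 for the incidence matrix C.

Incidence matrix C (rows=places, cols=transitions):
       T0   T1   T2   T3
    A  -4    0    0    0
    B   0    4    0    0
    C   0    2   -3    4
    D   2    0    0    2
    E   0   -4    0    0
    F   0    0    2   -4

Candidate y = [0, 1, 0, 0, 1, 0]; check y·C column-wise:
  col T0: 0·-4 + 1·0 + 0·2 + 1·0 = 0
  col T1: 1·4 + 0·2 + 1·-4 = 0
  col T2: 1·0 + 0·-3 + 1·0 + 0·2 = 0
  col T3: 1·0 + 0·4 + 0·2 + 1·0 + 0·-4 = 0

y = (A:0, B:1, C:0, D:0, E:1, F:0)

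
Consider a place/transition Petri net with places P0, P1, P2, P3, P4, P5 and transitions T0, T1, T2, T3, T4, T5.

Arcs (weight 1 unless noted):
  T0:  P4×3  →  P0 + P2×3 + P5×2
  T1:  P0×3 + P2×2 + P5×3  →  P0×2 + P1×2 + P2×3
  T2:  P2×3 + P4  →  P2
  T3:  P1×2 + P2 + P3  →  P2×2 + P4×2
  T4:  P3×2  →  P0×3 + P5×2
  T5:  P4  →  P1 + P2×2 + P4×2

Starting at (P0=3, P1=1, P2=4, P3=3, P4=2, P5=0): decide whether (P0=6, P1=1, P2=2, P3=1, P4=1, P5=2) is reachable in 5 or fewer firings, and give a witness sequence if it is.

YES — reachable via ⟨T2, T4⟩ (2 firings)

step 1: fire T2:  (P0=3, P1=1, P2=4, P3=3, P4=2, P5=0) → (P0=3, P1=1, P2=2, P3=3, P4=1, P5=0)
step 2: fire T4:  (P0=3, P1=1, P2=2, P3=3, P4=1, P5=0) → (P0=6, P1=1, P2=2, P3=1, P4=1, P5=2)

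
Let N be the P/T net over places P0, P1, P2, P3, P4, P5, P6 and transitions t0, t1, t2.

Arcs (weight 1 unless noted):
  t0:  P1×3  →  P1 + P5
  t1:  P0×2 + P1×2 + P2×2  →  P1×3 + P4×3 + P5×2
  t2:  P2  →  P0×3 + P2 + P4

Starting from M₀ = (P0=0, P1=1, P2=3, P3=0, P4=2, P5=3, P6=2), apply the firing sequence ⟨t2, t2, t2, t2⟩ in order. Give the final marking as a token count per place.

(P0=12, P1=1, P2=3, P3=0, P4=6, P5=3, P6=2)

step 1: fire t2:  (P0=0, P1=1, P2=3, P3=0, P4=2, P5=3, P6=2) → (P0=3, P1=1, P2=3, P3=0, P4=3, P5=3, P6=2)
step 2: fire t2:  (P0=3, P1=1, P2=3, P3=0, P4=3, P5=3, P6=2) → (P0=6, P1=1, P2=3, P3=0, P4=4, P5=3, P6=2)
step 3: fire t2:  (P0=6, P1=1, P2=3, P3=0, P4=4, P5=3, P6=2) → (P0=9, P1=1, P2=3, P3=0, P4=5, P5=3, P6=2)
step 4: fire t2:  (P0=9, P1=1, P2=3, P3=0, P4=5, P5=3, P6=2) → (P0=12, P1=1, P2=3, P3=0, P4=6, P5=3, P6=2)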